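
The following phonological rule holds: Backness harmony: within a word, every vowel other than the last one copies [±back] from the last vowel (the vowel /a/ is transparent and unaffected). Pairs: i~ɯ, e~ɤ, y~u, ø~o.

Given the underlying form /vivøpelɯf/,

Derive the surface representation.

/i/ harmonizes with /ɯ/ ([+back]) → [ɯ]
/ø/ harmonizes with /ɯ/ ([+back]) → [o]
/e/ harmonizes with /ɯ/ ([+back]) → [ɤ]

[vɯvopɤlɯf]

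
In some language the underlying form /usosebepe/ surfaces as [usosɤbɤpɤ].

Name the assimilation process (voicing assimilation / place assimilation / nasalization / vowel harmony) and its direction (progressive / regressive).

/e/→[ɤ] /e/→[ɤ] /e/→[ɤ].
Vowels agree with the first vowel, so the harmony is progressive.

vowel harmony, progressive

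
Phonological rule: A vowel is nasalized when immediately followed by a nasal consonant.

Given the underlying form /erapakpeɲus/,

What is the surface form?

[erapakpẽɲus]

/e/ before nasal /ɲ/ → [ẽ]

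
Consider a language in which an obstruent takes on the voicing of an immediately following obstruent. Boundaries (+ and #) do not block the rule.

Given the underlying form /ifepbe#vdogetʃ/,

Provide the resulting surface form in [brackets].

/p/ before /b/ (voiced) → [b]

[ifebbe#vdogetʃ]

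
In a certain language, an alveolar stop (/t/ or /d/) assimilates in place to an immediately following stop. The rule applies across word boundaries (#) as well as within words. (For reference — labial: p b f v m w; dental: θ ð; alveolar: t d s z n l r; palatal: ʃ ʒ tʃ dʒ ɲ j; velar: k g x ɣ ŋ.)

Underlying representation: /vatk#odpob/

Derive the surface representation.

/t/ before /k/ (velar) → [k]
/d/ before /p/ (labial) → [b]

[vakk#obpob]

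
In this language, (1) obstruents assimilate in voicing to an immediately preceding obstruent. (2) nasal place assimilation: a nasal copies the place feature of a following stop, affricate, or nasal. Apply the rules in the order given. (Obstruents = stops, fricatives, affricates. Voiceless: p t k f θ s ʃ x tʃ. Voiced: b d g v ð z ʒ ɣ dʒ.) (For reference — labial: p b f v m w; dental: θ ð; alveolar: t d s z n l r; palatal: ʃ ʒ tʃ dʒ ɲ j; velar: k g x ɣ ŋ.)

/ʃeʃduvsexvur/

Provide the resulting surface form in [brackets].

[ʃeʃtuvzexfur]

Rule 1: /d/ after /ʃ/ (voiceless) → [t]
Rule 1: /s/ after /v/ (voiced) → [z]
Rule 1: /v/ after /x/ (voiceless) → [f]
After rule 1: ʃeʃtuvzexfur
Rule 2: no segment meets the rule's conditions; no change.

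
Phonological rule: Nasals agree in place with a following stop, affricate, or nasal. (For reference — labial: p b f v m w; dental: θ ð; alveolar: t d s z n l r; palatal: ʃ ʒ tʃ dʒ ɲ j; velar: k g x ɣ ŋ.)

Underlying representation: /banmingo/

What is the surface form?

[bammiŋgo]

/n/ before /m/ (labial) → [m]
/n/ before /g/ (velar) → [ŋ]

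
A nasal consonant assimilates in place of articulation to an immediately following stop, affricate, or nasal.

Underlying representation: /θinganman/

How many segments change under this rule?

/n/ before /g/ (velar) → [ŋ]
/n/ before /m/ (labial) → [m]
2 segments change.

2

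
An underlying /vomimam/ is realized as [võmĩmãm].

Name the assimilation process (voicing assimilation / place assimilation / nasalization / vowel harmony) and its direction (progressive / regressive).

/o/→[õ] /i/→[ĩ] /a/→[ã].
Each target copies a feature from the following segment, so the direction is regressive.

nasalization, regressive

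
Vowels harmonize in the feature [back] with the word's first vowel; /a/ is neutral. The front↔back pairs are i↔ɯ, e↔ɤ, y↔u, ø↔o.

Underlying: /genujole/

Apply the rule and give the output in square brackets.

[genyjøle]

/u/ harmonizes with /e/ ([-back]) → [y]
/o/ harmonizes with /e/ ([-back]) → [ø]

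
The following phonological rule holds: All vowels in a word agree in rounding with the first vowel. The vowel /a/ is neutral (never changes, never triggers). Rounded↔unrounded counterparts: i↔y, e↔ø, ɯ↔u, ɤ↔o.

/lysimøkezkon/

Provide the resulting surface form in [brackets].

[lysymøkøzkon]

/i/ harmonizes with /y/ ([+round]) → [y]
/e/ harmonizes with /y/ ([+round]) → [ø]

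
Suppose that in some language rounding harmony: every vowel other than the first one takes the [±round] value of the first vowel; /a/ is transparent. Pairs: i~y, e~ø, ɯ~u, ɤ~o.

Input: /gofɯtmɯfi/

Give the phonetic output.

/ɯ/ harmonizes with /o/ ([+round]) → [u]
/ɯ/ harmonizes with /o/ ([+round]) → [u]
/i/ harmonizes with /o/ ([+round]) → [y]

[gofutmufy]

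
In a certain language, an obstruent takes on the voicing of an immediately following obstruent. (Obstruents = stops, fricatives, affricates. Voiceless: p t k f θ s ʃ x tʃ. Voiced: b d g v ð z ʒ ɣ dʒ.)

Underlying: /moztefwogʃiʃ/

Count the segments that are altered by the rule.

/z/ before /t/ (voiceless) → [s]
/g/ before /ʃ/ (voiceless) → [k]
2 segments change.

2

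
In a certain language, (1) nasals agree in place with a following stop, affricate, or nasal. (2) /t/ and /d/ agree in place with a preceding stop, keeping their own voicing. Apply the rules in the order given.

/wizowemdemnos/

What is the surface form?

Rule 1: /m/ before /d/ (alveolar) → [n]
Rule 1: /m/ before /n/ (alveolar) → [n]
After rule 1: wizowendennos
Rule 2: no segment meets the rule's conditions; no change.

[wizowendennos]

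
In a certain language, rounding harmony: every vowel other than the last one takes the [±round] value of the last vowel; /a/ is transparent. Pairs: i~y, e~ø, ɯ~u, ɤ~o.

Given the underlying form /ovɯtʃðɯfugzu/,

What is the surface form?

/ɯ/ harmonizes with /u/ ([+round]) → [u]
/ɯ/ harmonizes with /u/ ([+round]) → [u]

[ovutʃðufugzu]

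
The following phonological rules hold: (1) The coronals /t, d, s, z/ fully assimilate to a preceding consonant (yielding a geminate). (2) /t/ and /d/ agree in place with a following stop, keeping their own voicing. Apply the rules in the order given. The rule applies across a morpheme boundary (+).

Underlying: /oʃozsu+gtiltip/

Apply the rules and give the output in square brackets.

[oʃozzu+ggillip]

Rule 1: /s/ after /z/ → [z] (total assimilation)
Rule 1: /t/ after /g/ → [g] (total assimilation)
Rule 1: /t/ after /l/ → [l] (total assimilation)
After rule 1: oʃozzu+ggillip
Rule 2: no segment meets the rule's conditions; no change.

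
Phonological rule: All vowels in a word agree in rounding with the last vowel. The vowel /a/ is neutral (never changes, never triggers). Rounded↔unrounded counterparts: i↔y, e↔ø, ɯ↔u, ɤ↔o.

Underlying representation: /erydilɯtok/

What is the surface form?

/e/ harmonizes with /o/ ([+round]) → [ø]
/i/ harmonizes with /o/ ([+round]) → [y]
/ɯ/ harmonizes with /o/ ([+round]) → [u]

[ørydylutok]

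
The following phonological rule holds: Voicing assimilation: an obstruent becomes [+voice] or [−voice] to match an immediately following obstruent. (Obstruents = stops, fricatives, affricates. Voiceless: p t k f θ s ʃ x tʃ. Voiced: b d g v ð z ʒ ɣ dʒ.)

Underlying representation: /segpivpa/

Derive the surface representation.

/g/ before /p/ (voiceless) → [k]
/v/ before /p/ (voiceless) → [f]

[sekpifpa]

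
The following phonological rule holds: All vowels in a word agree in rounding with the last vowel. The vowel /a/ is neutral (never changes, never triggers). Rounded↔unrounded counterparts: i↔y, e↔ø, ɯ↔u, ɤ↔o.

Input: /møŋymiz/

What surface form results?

/ø/ harmonizes with /i/ ([-round]) → [e]
/y/ harmonizes with /i/ ([-round]) → [i]

[meŋimiz]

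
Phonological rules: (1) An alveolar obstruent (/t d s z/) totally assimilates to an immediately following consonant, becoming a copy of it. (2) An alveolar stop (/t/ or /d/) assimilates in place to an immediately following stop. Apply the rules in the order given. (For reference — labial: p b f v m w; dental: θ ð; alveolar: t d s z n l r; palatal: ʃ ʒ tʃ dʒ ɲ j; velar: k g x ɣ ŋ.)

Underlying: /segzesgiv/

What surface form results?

[segzeggiv]

Rule 1: /s/ before /g/ → [g] (total assimilation)
After rule 1: segzeggiv
Rule 2: no segment meets the rule's conditions; no change.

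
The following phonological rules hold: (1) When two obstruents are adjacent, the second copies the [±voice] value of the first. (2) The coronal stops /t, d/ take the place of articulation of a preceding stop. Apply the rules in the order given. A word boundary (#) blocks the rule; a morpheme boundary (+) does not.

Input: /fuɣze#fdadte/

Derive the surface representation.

[fuɣze#ftadde]

Rule 1: /d/ after /f/ (voiceless) → [t]
Rule 1: /t/ after /d/ (voiced) → [d]
After rule 1: fuɣze#ftadde
Rule 2: no segment meets the rule's conditions; no change.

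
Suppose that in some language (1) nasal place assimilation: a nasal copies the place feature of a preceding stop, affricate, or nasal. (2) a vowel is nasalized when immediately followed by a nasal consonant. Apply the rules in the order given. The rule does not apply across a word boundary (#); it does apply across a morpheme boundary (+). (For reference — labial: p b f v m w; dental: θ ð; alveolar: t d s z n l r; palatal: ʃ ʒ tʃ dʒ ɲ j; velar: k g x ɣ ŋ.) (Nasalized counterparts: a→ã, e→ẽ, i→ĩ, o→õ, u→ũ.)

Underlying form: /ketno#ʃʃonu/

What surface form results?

Rule 1: no segment meets the rule's conditions; no change.
After rule 1: ketno#ʃʃonu
Rule 2: /o/ before nasal /n/ → [õ]

[ketno#ʃʃõnu]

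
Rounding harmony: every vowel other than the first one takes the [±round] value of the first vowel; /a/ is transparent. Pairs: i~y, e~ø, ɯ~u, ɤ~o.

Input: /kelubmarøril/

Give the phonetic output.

[kelɯbmareril]

/u/ harmonizes with /e/ ([-round]) → [ɯ]
/ø/ harmonizes with /e/ ([-round]) → [e]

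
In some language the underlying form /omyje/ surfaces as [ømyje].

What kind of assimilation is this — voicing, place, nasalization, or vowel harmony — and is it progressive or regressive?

vowel harmony, regressive

/o/→[ø].
Vowels agree with the last vowel, so the harmony is regressive.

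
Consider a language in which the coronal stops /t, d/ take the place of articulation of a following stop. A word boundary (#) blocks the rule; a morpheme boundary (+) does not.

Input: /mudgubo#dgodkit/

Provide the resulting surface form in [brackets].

[muggubo#ggogkit]

/d/ before /g/ (velar) → [g]
/d/ before /g/ (velar) → [g]
/d/ before /k/ (velar) → [g]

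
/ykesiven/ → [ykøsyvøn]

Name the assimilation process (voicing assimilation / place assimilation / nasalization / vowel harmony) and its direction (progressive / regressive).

/e/→[ø] /i/→[y] /e/→[ø].
Vowels agree with the first vowel, so the harmony is progressive.

vowel harmony, progressive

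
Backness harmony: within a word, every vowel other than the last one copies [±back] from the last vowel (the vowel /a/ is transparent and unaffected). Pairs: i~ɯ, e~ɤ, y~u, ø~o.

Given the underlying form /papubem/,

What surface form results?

/u/ harmonizes with /e/ ([-back]) → [y]

[papybem]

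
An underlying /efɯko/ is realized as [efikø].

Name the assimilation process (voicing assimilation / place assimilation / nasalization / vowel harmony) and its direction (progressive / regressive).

vowel harmony, progressive

/ɯ/→[i] /o/→[ø].
Vowels agree with the first vowel, so the harmony is progressive.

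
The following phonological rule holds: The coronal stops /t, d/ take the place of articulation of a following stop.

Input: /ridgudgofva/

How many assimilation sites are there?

/d/ before /g/ (velar) → [g]
/d/ before /g/ (velar) → [g]
2 segments change.

2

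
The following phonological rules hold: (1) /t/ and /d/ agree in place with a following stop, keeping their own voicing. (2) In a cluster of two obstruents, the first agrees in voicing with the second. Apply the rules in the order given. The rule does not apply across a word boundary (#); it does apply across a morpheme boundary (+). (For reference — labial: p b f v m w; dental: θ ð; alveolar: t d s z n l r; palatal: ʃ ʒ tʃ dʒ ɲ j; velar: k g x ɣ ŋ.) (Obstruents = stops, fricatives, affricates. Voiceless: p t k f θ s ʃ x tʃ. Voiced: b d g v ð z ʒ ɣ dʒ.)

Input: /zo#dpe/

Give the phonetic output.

[zo#ppe]

Rule 1: /d/ before /p/ (labial) → [b]
After rule 1: zo#bpe
Rule 2: /b/ before /p/ (voiceless) → [p]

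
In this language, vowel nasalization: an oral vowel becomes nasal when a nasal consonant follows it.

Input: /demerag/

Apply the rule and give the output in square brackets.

[dẽmerag]

/e/ before nasal /m/ → [ẽ]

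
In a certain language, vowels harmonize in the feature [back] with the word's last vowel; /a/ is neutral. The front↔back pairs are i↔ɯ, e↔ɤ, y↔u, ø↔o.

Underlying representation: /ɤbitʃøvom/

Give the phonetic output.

/i/ harmonizes with /o/ ([+back]) → [ɯ]
/ø/ harmonizes with /o/ ([+back]) → [o]

[ɤbɯtʃovom]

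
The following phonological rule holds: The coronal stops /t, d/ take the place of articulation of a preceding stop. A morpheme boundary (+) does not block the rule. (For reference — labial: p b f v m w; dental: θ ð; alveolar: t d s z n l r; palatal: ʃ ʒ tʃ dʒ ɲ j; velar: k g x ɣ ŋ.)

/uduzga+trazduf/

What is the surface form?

no segment meets the rule's conditions; no change.

[uduzga+trazduf]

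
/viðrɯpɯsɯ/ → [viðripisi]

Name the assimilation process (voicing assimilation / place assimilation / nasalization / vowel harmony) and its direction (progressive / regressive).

vowel harmony, progressive

/ɯ/→[i] /ɯ/→[i] /ɯ/→[i].
Vowels agree with the first vowel, so the harmony is progressive.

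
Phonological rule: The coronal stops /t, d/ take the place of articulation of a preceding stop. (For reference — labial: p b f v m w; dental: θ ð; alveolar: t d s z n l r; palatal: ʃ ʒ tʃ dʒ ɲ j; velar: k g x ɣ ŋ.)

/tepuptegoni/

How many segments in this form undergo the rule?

1

/t/ after /p/ (labial) → [p]
1 segment changes.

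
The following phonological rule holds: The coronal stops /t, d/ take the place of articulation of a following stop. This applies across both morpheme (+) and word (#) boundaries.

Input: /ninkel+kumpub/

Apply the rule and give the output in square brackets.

[ninkel+kumpub]

no segment meets the rule's conditions; no change.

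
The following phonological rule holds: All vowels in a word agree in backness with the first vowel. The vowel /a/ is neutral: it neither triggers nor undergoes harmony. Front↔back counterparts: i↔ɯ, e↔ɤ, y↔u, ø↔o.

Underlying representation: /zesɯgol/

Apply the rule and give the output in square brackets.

[zesigøl]

/ɯ/ harmonizes with /e/ ([-back]) → [i]
/o/ harmonizes with /e/ ([-back]) → [ø]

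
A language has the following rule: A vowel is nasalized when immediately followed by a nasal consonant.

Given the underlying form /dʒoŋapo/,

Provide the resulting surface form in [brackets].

/o/ before nasal /ŋ/ → [õ]

[dʒõŋapo]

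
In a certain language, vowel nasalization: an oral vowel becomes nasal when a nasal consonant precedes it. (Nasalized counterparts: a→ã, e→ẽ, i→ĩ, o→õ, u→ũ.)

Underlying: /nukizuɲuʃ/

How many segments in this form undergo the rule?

/u/ after nasal /n/ → [ũ]
/u/ after nasal /ɲ/ → [ũ]
2 segments change.

2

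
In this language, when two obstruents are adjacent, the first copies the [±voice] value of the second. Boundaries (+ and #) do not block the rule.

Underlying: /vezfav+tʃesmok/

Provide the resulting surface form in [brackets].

/z/ before /f/ (voiceless) → [s]
/v/ before /tʃ/ (voiceless) → [f]

[vesfaf+tʃesmok]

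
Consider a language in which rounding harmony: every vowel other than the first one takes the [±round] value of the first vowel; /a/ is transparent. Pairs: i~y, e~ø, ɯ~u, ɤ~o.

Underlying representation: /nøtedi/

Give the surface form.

[nøtødy]

/e/ harmonizes with /ø/ ([+round]) → [ø]
/i/ harmonizes with /ø/ ([+round]) → [y]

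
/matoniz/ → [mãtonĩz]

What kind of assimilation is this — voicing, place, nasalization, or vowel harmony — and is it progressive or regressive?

nasalization, progressive

/a/→[ã] /i/→[ĩ].
Each target copies a feature from the preceding segment, so the direction is progressive.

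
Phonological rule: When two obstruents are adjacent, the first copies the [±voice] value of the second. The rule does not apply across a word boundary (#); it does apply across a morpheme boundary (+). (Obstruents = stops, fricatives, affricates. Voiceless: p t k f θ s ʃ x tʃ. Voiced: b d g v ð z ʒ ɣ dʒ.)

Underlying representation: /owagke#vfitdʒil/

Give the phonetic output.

[owakke#ffiddʒil]

/g/ before /k/ (voiceless) → [k]
/v/ before /f/ (voiceless) → [f]
/t/ before /dʒ/ (voiced) → [d]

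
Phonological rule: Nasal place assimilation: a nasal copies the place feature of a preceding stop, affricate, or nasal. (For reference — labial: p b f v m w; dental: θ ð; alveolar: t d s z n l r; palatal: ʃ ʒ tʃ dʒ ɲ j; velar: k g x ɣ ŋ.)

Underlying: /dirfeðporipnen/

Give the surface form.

/n/ after /p/ (labial) → [m]

[dirfeðporipmen]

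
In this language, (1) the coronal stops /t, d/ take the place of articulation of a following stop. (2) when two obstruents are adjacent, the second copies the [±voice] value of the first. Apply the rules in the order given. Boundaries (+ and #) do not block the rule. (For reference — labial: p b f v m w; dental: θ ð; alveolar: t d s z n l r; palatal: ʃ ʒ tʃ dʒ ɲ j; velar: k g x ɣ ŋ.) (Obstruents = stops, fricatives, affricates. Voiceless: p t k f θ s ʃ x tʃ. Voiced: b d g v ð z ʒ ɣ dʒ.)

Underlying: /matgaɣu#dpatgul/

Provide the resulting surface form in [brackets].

Rule 1: /t/ before /g/ (velar) → [k]
Rule 1: /d/ before /p/ (labial) → [b]
Rule 1: /t/ before /g/ (velar) → [k]
After rule 1: makgaɣu#bpakgul
Rule 2: /g/ after /k/ (voiceless) → [k]
Rule 2: /p/ after /b/ (voiced) → [b]
Rule 2: /g/ after /k/ (voiceless) → [k]

[makkaɣu#bbakkul]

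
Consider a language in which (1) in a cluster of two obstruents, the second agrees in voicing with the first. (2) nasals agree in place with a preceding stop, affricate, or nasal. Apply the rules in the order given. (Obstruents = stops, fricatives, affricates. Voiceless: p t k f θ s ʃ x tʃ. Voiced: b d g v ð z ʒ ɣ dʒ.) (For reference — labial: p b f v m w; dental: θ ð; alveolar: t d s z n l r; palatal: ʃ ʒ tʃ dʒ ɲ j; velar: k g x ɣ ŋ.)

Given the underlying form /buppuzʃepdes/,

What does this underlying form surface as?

[buppuzʒeptes]

Rule 1: /ʃ/ after /z/ (voiced) → [ʒ]
Rule 1: /d/ after /p/ (voiceless) → [t]
After rule 1: buppuzʒeptes
Rule 2: no segment meets the rule's conditions; no change.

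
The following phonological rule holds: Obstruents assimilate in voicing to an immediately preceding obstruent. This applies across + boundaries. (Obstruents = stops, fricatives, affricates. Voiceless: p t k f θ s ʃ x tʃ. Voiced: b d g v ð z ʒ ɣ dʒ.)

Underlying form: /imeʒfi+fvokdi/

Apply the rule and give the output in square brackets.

[imeʒvi+ffokti]

/f/ after /ʒ/ (voiced) → [v]
/v/ after /f/ (voiceless) → [f]
/d/ after /k/ (voiceless) → [t]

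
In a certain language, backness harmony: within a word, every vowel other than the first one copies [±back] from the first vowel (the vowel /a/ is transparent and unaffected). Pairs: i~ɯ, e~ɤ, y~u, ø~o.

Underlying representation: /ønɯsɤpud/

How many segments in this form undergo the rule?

/ɯ/ harmonizes with /ø/ ([-back]) → [i]
/ɤ/ harmonizes with /ø/ ([-back]) → [e]
/u/ harmonizes with /ø/ ([-back]) → [y]
3 segments change.

3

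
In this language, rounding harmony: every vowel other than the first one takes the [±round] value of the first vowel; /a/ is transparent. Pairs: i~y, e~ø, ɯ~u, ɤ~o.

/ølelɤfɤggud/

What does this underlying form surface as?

/e/ harmonizes with /ø/ ([+round]) → [ø]
/ɤ/ harmonizes with /ø/ ([+round]) → [o]
/ɤ/ harmonizes with /ø/ ([+round]) → [o]

[ølølofoggud]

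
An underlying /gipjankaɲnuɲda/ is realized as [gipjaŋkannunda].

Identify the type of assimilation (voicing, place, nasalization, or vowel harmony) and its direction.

/n/→[ŋ] /ɲ/→[n] /ɲ/→[n].
Each target copies a feature from the following segment, so the direction is regressive.

place assimilation, regressive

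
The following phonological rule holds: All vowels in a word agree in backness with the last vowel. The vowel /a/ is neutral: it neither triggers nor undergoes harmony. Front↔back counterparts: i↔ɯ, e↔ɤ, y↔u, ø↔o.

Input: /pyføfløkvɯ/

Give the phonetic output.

[pufoflokvɯ]

/y/ harmonizes with /ɯ/ ([+back]) → [u]
/ø/ harmonizes with /ɯ/ ([+back]) → [o]
/ø/ harmonizes with /ɯ/ ([+back]) → [o]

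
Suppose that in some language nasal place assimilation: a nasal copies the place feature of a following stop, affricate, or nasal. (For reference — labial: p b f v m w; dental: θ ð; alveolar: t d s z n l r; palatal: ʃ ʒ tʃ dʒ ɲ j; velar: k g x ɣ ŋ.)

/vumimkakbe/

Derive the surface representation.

/m/ before /k/ (velar) → [ŋ]

[vumiŋkakbe]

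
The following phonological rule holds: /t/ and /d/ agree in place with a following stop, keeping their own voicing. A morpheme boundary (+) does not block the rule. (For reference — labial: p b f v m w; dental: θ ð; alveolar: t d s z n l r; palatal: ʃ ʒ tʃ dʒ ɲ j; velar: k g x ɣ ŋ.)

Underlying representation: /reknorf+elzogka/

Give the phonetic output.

no segment meets the rule's conditions; no change.

[reknorf+elzogka]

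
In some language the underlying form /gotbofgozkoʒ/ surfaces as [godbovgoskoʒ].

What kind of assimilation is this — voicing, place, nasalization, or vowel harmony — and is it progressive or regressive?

/t/→[d] /f/→[v] /z/→[s].
Each target copies a feature from the following segment, so the direction is regressive.

voicing assimilation, regressive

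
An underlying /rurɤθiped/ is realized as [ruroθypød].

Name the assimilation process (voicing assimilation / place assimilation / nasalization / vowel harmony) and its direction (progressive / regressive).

/ɤ/→[o] /i/→[y] /e/→[ø].
Vowels agree with the first vowel, so the harmony is progressive.

vowel harmony, progressive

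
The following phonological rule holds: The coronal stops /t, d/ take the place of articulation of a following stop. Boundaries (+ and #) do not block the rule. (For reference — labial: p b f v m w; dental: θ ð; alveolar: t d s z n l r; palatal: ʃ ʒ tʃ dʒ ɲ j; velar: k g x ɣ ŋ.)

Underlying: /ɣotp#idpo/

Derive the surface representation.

[ɣopp#ibpo]

/t/ before /p/ (labial) → [p]
/d/ before /p/ (labial) → [b]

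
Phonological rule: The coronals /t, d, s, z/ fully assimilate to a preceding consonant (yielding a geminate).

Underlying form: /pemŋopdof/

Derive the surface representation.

[pemŋoppof]

/d/ after /p/ → [p] (total assimilation)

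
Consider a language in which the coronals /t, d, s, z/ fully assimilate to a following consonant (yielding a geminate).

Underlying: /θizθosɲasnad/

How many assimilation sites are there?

3

/z/ before /θ/ → [θ] (total assimilation)
/s/ before /ɲ/ → [ɲ] (total assimilation)
/s/ before /n/ → [n] (total assimilation)
3 segments change.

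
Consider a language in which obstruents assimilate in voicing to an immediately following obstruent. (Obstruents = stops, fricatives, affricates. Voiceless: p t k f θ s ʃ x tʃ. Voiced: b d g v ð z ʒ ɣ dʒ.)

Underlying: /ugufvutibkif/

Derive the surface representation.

/f/ before /v/ (voiced) → [v]
/b/ before /k/ (voiceless) → [p]

[uguvvutipkif]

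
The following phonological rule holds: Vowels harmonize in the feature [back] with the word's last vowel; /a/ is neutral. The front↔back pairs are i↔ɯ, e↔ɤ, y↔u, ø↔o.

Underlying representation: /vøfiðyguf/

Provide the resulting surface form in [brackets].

[vofɯðuguf]

/ø/ harmonizes with /u/ ([+back]) → [o]
/i/ harmonizes with /u/ ([+back]) → [ɯ]
/y/ harmonizes with /u/ ([+back]) → [u]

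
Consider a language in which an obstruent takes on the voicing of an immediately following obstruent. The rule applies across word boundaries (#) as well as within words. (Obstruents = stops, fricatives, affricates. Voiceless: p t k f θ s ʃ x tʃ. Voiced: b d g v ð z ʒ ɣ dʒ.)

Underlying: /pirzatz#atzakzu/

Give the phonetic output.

[pirzadz#adzagzu]

/t/ before /z/ (voiced) → [d]
/t/ before /z/ (voiced) → [d]
/k/ before /z/ (voiced) → [g]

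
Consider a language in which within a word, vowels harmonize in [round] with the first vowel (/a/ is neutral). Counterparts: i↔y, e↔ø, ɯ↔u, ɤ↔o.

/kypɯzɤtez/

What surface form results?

[kypuzotøz]

/ɯ/ harmonizes with /y/ ([+round]) → [u]
/ɤ/ harmonizes with /y/ ([+round]) → [o]
/e/ harmonizes with /y/ ([+round]) → [ø]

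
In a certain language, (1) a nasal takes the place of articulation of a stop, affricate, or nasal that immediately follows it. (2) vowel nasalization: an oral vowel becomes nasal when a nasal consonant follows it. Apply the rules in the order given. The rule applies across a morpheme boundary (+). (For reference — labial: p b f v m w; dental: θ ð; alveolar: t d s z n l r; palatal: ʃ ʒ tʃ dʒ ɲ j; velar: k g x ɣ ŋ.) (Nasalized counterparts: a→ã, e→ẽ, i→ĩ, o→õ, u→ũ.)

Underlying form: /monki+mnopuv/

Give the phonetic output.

Rule 1: /n/ before /k/ (velar) → [ŋ]
Rule 1: /m/ before /n/ (alveolar) → [n]
After rule 1: moŋki+nnopuv
Rule 2: /o/ before nasal /ŋ/ → [õ]
Rule 2: /i/ before nasal /n/ → [ĩ]

[mõŋkĩ+nnopuv]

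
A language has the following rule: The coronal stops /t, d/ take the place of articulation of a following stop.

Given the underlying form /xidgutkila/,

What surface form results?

/d/ before /g/ (velar) → [g]
/t/ before /k/ (velar) → [k]

[xiggukkila]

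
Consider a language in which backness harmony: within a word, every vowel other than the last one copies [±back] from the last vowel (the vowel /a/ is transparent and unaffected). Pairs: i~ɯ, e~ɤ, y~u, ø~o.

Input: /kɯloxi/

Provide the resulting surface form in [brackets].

/ɯ/ harmonizes with /i/ ([-back]) → [i]
/o/ harmonizes with /i/ ([-back]) → [ø]

[kiløxi]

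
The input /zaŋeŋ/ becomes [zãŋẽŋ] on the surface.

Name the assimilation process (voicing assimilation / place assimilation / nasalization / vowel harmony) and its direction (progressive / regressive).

/a/→[ã] /e/→[ẽ].
Each target copies a feature from the following segment, so the direction is regressive.

nasalization, regressive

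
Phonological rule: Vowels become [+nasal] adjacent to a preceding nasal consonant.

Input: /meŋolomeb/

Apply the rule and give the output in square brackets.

/e/ after nasal /m/ → [ẽ]
/o/ after nasal /ŋ/ → [õ]
/e/ after nasal /m/ → [ẽ]

[mẽŋõlomẽb]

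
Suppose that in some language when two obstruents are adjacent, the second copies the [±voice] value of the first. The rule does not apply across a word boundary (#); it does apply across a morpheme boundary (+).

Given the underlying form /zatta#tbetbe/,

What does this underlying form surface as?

[zatta#tpetpe]

/b/ after /t/ (voiceless) → [p]
/b/ after /t/ (voiceless) → [p]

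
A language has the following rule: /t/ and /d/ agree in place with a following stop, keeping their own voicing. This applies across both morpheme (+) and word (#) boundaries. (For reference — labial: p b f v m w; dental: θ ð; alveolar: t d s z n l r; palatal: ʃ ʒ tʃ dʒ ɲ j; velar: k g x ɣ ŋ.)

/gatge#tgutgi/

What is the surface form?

[gakge#kgukgi]

/t/ before /g/ (velar) → [k]
/t/ before /g/ (velar) → [k]
/t/ before /g/ (velar) → [k]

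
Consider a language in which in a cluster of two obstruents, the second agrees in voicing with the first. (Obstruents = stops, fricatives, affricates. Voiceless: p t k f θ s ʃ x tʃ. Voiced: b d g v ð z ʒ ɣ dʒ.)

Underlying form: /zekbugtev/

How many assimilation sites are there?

2

/b/ after /k/ (voiceless) → [p]
/t/ after /g/ (voiced) → [d]
2 segments change.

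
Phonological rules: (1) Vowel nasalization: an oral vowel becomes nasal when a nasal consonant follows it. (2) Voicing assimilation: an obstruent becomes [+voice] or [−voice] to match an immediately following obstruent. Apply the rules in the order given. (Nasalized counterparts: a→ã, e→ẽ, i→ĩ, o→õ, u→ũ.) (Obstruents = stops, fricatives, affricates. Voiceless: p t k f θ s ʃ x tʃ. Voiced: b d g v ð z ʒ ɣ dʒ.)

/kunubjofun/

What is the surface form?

Rule 1: /u/ before nasal /n/ → [ũ]
Rule 1: /u/ before nasal /n/ → [ũ]
After rule 1: kũnubjofũn
Rule 2: no segment meets the rule's conditions; no change.

[kũnubjofũn]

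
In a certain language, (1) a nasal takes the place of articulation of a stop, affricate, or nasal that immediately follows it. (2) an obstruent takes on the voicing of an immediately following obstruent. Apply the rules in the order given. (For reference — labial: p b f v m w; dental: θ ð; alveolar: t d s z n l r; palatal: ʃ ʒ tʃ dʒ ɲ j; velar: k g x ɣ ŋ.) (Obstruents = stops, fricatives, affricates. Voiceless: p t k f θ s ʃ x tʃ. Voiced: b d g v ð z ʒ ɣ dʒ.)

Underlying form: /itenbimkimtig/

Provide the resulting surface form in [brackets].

Rule 1: /n/ before /b/ (labial) → [m]
Rule 1: /m/ before /k/ (velar) → [ŋ]
Rule 1: /m/ before /t/ (alveolar) → [n]
After rule 1: itembiŋkintig
Rule 2: no segment meets the rule's conditions; no change.

[itembiŋkintig]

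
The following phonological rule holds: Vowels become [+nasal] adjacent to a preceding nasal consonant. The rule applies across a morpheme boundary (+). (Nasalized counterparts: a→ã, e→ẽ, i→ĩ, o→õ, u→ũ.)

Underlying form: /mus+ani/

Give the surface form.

/u/ after nasal /m/ → [ũ]
/i/ after nasal /n/ → [ĩ]

[mũs+anĩ]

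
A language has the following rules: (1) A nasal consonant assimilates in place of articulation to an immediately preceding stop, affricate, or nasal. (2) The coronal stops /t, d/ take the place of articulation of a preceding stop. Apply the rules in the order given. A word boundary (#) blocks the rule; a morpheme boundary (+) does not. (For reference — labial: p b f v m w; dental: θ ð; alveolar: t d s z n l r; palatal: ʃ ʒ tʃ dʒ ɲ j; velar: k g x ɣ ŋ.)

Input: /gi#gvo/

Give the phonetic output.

[gi#gvo]

Rule 1: no segment meets the rule's conditions; no change.
After rule 1: gi#gvo
Rule 2: no segment meets the rule's conditions; no change.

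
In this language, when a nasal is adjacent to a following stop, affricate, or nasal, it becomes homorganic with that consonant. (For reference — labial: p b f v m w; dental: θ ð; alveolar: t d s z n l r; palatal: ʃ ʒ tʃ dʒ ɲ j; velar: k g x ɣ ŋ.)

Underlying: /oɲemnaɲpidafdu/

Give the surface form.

[oɲennampidafdu]

/m/ before /n/ (alveolar) → [n]
/ɲ/ before /p/ (labial) → [m]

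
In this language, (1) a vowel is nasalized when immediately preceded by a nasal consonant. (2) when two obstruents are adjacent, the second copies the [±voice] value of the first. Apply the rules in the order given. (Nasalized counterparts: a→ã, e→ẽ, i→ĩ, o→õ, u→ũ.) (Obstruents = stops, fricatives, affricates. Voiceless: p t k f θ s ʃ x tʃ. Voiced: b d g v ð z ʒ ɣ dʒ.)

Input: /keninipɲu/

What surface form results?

[kenĩnĩpɲũ]

Rule 1: /i/ after nasal /n/ → [ĩ]
Rule 1: /i/ after nasal /n/ → [ĩ]
Rule 1: /u/ after nasal /ɲ/ → [ũ]
After rule 1: kenĩnĩpɲũ
Rule 2: no segment meets the rule's conditions; no change.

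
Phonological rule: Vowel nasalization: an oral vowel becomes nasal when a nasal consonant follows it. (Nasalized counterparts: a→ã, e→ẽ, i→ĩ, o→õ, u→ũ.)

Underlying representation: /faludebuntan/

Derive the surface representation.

[faludebũntãn]

/u/ before nasal /n/ → [ũ]
/a/ before nasal /n/ → [ã]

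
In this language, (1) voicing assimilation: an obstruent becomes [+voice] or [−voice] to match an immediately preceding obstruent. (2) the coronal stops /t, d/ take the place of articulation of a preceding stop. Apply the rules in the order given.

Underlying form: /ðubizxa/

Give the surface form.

[ðubizɣa]

Rule 1: /x/ after /z/ (voiced) → [ɣ]
After rule 1: ðubizɣa
Rule 2: no segment meets the rule's conditions; no change.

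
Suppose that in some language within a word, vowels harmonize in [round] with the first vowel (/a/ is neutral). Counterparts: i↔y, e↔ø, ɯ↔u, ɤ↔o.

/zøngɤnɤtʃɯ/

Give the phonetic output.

[zøngonotʃu]

/ɤ/ harmonizes with /ø/ ([+round]) → [o]
/ɤ/ harmonizes with /ø/ ([+round]) → [o]
/ɯ/ harmonizes with /ø/ ([+round]) → [u]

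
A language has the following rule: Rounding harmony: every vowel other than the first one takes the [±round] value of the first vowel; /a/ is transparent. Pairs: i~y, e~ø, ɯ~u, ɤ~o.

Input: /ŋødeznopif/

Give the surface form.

[ŋødøznopyf]

/e/ harmonizes with /ø/ ([+round]) → [ø]
/i/ harmonizes with /ø/ ([+round]) → [y]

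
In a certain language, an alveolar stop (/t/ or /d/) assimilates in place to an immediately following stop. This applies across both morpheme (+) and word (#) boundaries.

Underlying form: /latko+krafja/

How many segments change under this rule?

/t/ before /k/ (velar) → [k]
1 segment changes.

1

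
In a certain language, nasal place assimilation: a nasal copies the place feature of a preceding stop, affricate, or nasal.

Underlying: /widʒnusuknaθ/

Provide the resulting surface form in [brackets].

[widʒɲusukŋaθ]

/n/ after /dʒ/ (palatal) → [ɲ]
/n/ after /k/ (velar) → [ŋ]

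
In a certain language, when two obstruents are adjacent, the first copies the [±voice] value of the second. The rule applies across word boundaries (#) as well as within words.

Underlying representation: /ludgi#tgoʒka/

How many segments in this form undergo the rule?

/t/ before /g/ (voiced) → [d]
/ʒ/ before /k/ (voiceless) → [ʃ]
2 segments change.

2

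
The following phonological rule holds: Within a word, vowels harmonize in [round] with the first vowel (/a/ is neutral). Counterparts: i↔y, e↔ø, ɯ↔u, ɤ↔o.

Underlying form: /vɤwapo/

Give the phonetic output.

[vɤwapɤ]

/o/ harmonizes with /ɤ/ ([-round]) → [ɤ]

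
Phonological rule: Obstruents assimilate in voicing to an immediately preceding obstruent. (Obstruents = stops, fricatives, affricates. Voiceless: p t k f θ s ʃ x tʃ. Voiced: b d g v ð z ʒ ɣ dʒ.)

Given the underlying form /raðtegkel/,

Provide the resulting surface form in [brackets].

/t/ after /ð/ (voiced) → [d]
/k/ after /g/ (voiced) → [g]

[raðdeggel]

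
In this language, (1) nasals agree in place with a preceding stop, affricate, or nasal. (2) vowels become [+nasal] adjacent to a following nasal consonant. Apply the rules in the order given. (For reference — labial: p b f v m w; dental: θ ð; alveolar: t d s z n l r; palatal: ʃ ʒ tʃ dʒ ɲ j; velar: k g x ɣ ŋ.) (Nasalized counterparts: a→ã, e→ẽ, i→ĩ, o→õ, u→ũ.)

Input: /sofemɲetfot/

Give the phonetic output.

[sofẽmmetfot]

Rule 1: /ɲ/ after /m/ (labial) → [m]
After rule 1: sofemmetfot
Rule 2: /e/ before nasal /m/ → [ẽ]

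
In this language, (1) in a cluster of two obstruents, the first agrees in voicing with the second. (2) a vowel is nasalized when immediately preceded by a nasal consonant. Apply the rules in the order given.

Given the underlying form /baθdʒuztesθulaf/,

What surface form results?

[baðdʒustesθulaf]

Rule 1: /θ/ before /dʒ/ (voiced) → [ð]
Rule 1: /z/ before /t/ (voiceless) → [s]
After rule 1: baðdʒustesθulaf
Rule 2: no segment meets the rule's conditions; no change.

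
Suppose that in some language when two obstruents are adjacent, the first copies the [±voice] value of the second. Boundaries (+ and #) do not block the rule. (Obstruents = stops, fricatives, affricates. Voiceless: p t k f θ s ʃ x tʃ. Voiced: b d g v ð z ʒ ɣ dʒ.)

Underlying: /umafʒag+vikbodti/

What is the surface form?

/f/ before /ʒ/ (voiced) → [v]
/k/ before /b/ (voiced) → [g]
/d/ before /t/ (voiceless) → [t]

[umavʒag+vigbotti]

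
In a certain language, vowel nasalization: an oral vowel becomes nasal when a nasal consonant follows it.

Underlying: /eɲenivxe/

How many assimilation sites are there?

/e/ before nasal /ɲ/ → [ẽ]
/e/ before nasal /n/ → [ẽ]
2 segments change.

2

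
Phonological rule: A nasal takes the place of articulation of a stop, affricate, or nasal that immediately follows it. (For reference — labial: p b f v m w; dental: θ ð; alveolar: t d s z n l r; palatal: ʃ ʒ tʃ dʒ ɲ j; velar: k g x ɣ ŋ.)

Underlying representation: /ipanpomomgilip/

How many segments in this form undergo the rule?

2

/n/ before /p/ (labial) → [m]
/m/ before /g/ (velar) → [ŋ]
2 segments change.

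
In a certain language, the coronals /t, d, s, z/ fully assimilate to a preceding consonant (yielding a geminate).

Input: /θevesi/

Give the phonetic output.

[θevesi]

no segment meets the rule's conditions; no change.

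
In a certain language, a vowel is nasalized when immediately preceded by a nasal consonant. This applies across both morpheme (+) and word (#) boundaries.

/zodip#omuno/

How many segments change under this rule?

/u/ after nasal /m/ → [ũ]
/o/ after nasal /n/ → [õ]
2 segments change.

2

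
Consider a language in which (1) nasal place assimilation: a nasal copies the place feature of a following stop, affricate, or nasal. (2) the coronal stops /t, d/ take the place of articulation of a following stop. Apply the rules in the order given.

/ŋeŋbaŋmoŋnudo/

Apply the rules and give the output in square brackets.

[ŋembammonnudo]

Rule 1: /ŋ/ before /b/ (labial) → [m]
Rule 1: /ŋ/ before /m/ (labial) → [m]
Rule 1: /ŋ/ before /n/ (alveolar) → [n]
After rule 1: ŋembammonnudo
Rule 2: no segment meets the rule's conditions; no change.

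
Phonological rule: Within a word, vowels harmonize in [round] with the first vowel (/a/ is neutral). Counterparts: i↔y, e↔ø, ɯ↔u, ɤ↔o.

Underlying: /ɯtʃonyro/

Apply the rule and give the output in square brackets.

/o/ harmonizes with /ɯ/ ([-round]) → [ɤ]
/y/ harmonizes with /ɯ/ ([-round]) → [i]
/o/ harmonizes with /ɯ/ ([-round]) → [ɤ]

[ɯtʃɤnirɤ]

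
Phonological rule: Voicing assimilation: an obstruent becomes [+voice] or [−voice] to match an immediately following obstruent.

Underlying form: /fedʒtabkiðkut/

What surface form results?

[fetʃtapkiθkut]

/dʒ/ before /t/ (voiceless) → [tʃ]
/b/ before /k/ (voiceless) → [p]
/ð/ before /k/ (voiceless) → [θ]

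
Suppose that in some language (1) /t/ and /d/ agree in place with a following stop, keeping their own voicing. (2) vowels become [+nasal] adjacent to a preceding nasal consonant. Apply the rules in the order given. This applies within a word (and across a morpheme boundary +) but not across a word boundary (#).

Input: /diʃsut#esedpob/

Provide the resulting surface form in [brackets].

Rule 1: /d/ before /p/ (labial) → [b]
After rule 1: diʃsut#esebpob
Rule 2: no segment meets the rule's conditions; no change.

[diʃsut#esebpob]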